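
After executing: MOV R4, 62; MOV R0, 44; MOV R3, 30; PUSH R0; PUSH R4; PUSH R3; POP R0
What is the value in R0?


Stack trace (top is rightmost):
  MOV R4, 62  → R4 = 62
  MOV R0, 44  → R0 = 44
  MOV R3, 30  → R3 = 30
  PUSH R0  → stack: [44]
  PUSH R4  → stack: [44, 62]
  PUSH R3  → stack: [44, 62, 30]
  POP R0  → R0 = 30, stack: [44, 62]
Final: R0 = 30

30


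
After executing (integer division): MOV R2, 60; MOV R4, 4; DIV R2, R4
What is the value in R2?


Register state trace:
  MOV R2, 60  → R2 = 60
  MOV R4, 4  → R4 = 4
  DIV R2, R4  → R2 = 60 // 4 = 15
Final: R2 = 15

15


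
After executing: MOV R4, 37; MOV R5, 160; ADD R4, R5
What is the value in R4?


Register state trace:
  MOV R4, 37  → R4 = 37
  MOV R5, 160  → R5 = 160
  ADD R4, R5  → R4 = 37 + 160 = 197
Final: R4 = 197

197


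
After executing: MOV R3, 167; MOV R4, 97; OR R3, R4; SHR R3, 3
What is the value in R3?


Register state trace:
  MOV R3, 167  → R3 = 167 (0b10100111)
  MOV R4, 97  → R4 = 97 (0b01100001)
  OR R3, R4  → R3 = 167 OR 97 = 231 (0b11100111)
  SHR R3, 3  → R3 = 231 >> 3 = 28
Final: R3 = 28

28


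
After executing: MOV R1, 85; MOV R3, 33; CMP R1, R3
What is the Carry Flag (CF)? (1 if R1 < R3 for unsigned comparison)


Register state trace:
  MOV R1, 85  → R1 = 85
  MOV R3, 33  → R3 = 33
  CMP R1, R3  → unsigned 85 - 33: no borrow
  85 >= 33, so CF = 0
CF = 0

0


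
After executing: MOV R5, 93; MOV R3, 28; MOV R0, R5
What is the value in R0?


Register state trace:
  MOV R5, 93  → R5 = 93
  MOV R3, 28  → R3 = 28
  MOV R0, R5  → R0 = 93
Final: R0 = 93

93


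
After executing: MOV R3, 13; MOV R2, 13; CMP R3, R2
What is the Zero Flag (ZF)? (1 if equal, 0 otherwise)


Register state trace:
  MOV R3, 13  → R3 = 13
  MOV R2, 13  → R2 = 13
  CMP R3, R2  → computes 13 - 13 = 0
  Result is zero, so values are equal
ZF = 1

1


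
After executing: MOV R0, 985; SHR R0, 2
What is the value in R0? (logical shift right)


Register state trace:
  MOV R0, 985  → R0 = 985
  SHR R0, 2  → R0 = 985 >> 2 = 985 // 2^2 = 246
Final: R0 = 246

246


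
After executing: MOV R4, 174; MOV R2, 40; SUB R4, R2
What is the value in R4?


Register state trace:
  MOV R4, 174  → R4 = 174
  MOV R2, 40  → R2 = 40
  SUB R4, R2  → R4 = 174 - 40 = 134
Final: R4 = 134

134


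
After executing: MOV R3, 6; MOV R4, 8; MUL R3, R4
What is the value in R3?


Register state trace:
  MOV R3, 6  → R3 = 6
  MOV R4, 8  → R4 = 8
  MUL R3, R4  → R3 = 6 * 8 = 48
Final: R3 = 48

48


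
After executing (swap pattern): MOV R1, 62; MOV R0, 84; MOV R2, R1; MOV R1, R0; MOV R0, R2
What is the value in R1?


Register state trace (swap pattern):
  MOV R1, 62  → R1 = 62
  MOV R0, 84  → R0 = 84
  MOV R2, R1  → R2 = 62  (save R1)
  MOV R1, R0  → R1 = 84  (R1 gets R0's value)
  MOV R0, R2  → R0 = 62  (R0 gets saved value)
Final: R1 = 84

84


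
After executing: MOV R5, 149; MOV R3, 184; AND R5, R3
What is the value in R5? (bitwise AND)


Register state trace:
  MOV R5, 149  → R5 = 149 (0b10010101)
  MOV R3, 184  → R3 = 184 (0b10111000)
  AND R5, R3  → R5 = 149 AND 184 = 144 (0b10010000)
Final: R5 = 144

144


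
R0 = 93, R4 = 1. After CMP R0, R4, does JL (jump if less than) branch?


Trace:
  R0 = 93, R4 = 1
  CMP R0, R4  → compares 93 vs 1
  JL checks: is 93 less than 1?
  93 > 1, so condition is false
Branch taken: No

No


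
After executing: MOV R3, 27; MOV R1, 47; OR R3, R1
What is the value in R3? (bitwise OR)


Register state trace:
  MOV R3, 27  → R3 = 27 (0b00011011)
  MOV R1, 47  → R1 = 47 (0b00101111)
  OR R3, R1   → R3 = 27 OR 47 = 63 (0b00111111)
Final: R3 = 63

63


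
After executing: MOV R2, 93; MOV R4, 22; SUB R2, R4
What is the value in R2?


Register state trace:
  MOV R2, 93  → R2 = 93
  MOV R4, 22  → R4 = 22
  SUB R2, R4  → R2 = 93 - 22 = 71
Final: R2 = 71

71


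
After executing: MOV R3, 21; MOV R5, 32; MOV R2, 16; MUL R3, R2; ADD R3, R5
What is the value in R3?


Register state trace:
  MOV R3, 21  → R3 = 21
  MOV R5, 32  → R5 = 32
  MOV R2, 16  → R2 = 16
  MUL R3, R2  → R3 = 21 * 16 = 336
  ADD R3, R5  → R3 = 336 + 32 = 368
Final: R3 = 368

368


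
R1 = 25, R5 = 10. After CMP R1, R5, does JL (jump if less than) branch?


Trace:
  R1 = 25, R5 = 10
  CMP R1, R5  → compares 25 vs 10
  JL checks: is 25 less than 10?
  25 > 10, so condition is false
Branch taken: No

No


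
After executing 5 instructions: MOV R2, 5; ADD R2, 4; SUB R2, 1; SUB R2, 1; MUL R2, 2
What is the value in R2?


Register state trace:
  MOV R2, 5  → R2 = 5
  ADD R2, 4  → R2 = 5 + 4 = 9
  SUB R2, 1  → R2 = 9 - 1 = 8
  SUB R2, 1  → R2 = 8 - 1 = 7
  MUL R2, 2  → R2 = 7 * 2 = 14
Final: R2 = 14

14


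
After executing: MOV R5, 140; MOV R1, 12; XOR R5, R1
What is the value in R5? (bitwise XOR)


Register state trace:
  MOV R5, 140  → R5 = 140 (0b10001100)
  MOV R1, 12  → R1 = 12 (0b00001100)
  XOR R5, R1  → R5 = 140 XOR 12 = 128 (0b10000000)
Final: R5 = 128

128


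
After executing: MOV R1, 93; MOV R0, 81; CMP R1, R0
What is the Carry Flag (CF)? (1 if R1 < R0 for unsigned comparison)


Register state trace:
  MOV R1, 93  → R1 = 93
  MOV R0, 81  → R0 = 81
  CMP R1, R0  → unsigned 93 - 81: no borrow
  93 >= 81, so CF = 0
CF = 0

0


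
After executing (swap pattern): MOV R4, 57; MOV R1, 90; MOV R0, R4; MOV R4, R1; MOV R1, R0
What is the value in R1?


Register state trace (swap pattern):
  MOV R4, 57  → R4 = 57
  MOV R1, 90  → R1 = 90
  MOV R0, R4  → R0 = 57  (save R4)
  MOV R4, R1  → R4 = 90  (R4 gets R1's value)
  MOV R1, R0  → R1 = 57  (R1 gets saved value)
Final: R1 = 57

57


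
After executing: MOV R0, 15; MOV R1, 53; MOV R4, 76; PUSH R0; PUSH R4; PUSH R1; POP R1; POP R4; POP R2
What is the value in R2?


Stack trace (top is rightmost):
  MOV R0, 15  → R0 = 15
  MOV R1, 53  → R1 = 53
  MOV R4, 76  → R4 = 76
  PUSH R0  → stack: [15]
  PUSH R4  → stack: [15, 76]
  PUSH R1  → stack: [15, 76, 53]
  POP R1  → R1 = 53, stack: [15, 76]
  POP R4  → R4 = 76, stack: [15]
  POP R2  → R2 = 15, stack: []
Final: R2 = 15

15


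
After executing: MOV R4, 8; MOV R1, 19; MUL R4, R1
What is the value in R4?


Register state trace:
  MOV R4, 8  → R4 = 8
  MOV R1, 19  → R1 = 19
  MUL R4, R1  → R4 = 8 * 19 = 152
Final: R4 = 152

152


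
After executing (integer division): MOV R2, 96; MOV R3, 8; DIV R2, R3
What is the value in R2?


Register state trace:
  MOV R2, 96  → R2 = 96
  MOV R3, 8  → R3 = 8
  DIV R2, R3  → R2 = 96 // 8 = 12
Final: R2 = 12

12


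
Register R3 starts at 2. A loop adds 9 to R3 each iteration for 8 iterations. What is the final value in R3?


Starting value: R3 = 2
  Iter 1: R3 = 2 + 9 = 11
  Iter 2: R3 = 11 + 9 = 20
  Iter 3: R3 = 20 + 9 = 29
  Iter 4: R3 = 29 + 9 = 38
  Iter 5: R3 = 38 + 9 = 47
  Iter 6: R3 = 47 + 9 = 56
  Iter 7: R3 = 56 + 9 = 65
  Iter 8: R3 = 65 + 9 = 74
Final: R3 = 74

74


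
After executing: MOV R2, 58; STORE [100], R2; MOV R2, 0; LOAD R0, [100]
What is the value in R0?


Register and memory trace:
  MOV R2, 58  → R2 = 58
  STORE [100], R2  → mem[100] = 58
  MOV R2, 0  → R2 = 0
  LOAD R0, [100]  → R0 = mem[100] = 58
Final: R0 = 58

58


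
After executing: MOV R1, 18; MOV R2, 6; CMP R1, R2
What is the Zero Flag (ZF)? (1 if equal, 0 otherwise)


Register state trace:
  MOV R1, 18  → R1 = 18
  MOV R2, 6  → R2 = 6
  CMP R1, R2  → computes 18 - 6 = 12
  Result is nonzero, so values are not equal
ZF = 0

0


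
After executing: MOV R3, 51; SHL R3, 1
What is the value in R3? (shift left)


Register state trace:
  MOV R3, 51  → R3 = 51
  SHL R3, 1  → R3 = 51 << 1 = 51 * 2^1 = 102
Final: R3 = 102

102


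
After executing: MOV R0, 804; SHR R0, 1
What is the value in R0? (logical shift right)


Register state trace:
  MOV R0, 804  → R0 = 804
  SHR R0, 1  → R0 = 804 >> 1 = 804 // 2^1 = 402
Final: R0 = 402

402


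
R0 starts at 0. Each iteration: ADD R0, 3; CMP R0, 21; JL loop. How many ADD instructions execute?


Loop trace (R0 starts at 0, target 21, step 3):
  ADD #1: R0 = 0 + 3 = 3  → 3 < 21, loop
  ADD #2: R0 = 3 + 3 = 6  → 6 < 21, loop
  ADD #3: R0 = 6 + 3 = 9  → 9 < 21, loop
  ADD #4: R0 = 9 + 3 = 12  → 12 < 21, loop
  ADD #5: R0 = 12 + 3 = 15  → 15 < 21, loop
  ADD #6: R0 = 15 + 3 = 18  → 18 < 21, loop
  ADD #7: R0 = 18 + 3 = 21  → 21 >= 21, exit
Total ADD instructions: 7

7


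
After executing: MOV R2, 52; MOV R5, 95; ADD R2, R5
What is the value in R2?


Register state trace:
  MOV R2, 52  → R2 = 52
  MOV R5, 95  → R5 = 95
  ADD R2, R5  → R2 = 52 + 95 = 147
Final: R2 = 147

147


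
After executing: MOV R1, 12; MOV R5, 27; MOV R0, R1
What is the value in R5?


Register state trace:
  MOV R1, 12  → R1 = 12
  MOV R5, 27  → R5 = 27
  MOV R0, R1  → R0 = 12
Final: R5 = 27

27


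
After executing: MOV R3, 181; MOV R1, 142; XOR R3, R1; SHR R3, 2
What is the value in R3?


Register state trace:
  MOV R3, 181  → R3 = 181 (0b10110101)
  MOV R1, 142  → R1 = 142 (0b10001110)
  XOR R3, R1  → R3 = 181 XOR 142 = 59 (0b00111011)
  SHR R3, 2  → R3 = 59 >> 2 = 14
Final: R3 = 14

14


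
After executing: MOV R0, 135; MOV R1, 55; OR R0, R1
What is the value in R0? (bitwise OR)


Register state trace:
  MOV R0, 135  → R0 = 135 (0b10000111)
  MOV R1, 55  → R1 = 55 (0b00110111)
  OR R0, R1   → R0 = 135 OR 55 = 183 (0b10110111)
Final: R0 = 183

183


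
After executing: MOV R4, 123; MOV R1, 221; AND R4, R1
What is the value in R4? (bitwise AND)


Register state trace:
  MOV R4, 123  → R4 = 123 (0b01111011)
  MOV R1, 221  → R1 = 221 (0b11011101)
  AND R4, R1  → R4 = 123 AND 221 = 89 (0b01011001)
Final: R4 = 89

89


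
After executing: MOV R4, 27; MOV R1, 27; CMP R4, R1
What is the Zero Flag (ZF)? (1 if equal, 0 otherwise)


Register state trace:
  MOV R4, 27  → R4 = 27
  MOV R1, 27  → R1 = 27
  CMP R4, R1  → computes 27 - 27 = 0
  Result is zero, so values are equal
ZF = 1

1


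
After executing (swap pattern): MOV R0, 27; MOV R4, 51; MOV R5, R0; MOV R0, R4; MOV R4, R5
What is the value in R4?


Register state trace (swap pattern):
  MOV R0, 27  → R0 = 27
  MOV R4, 51  → R4 = 51
  MOV R5, R0  → R5 = 27  (save R0)
  MOV R0, R4  → R0 = 51  (R0 gets R4's value)
  MOV R4, R5  → R4 = 27  (R4 gets saved value)
Final: R4 = 27

27


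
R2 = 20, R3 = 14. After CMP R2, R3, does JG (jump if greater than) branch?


Trace:
  R2 = 20, R3 = 14
  CMP R2, R3  → compares 20 vs 14
  JG checks: is 20 greater than 14?
  20 > 14, so condition is true
Branch taken: Yes

Yes


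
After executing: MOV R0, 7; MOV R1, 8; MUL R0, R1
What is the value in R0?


Register state trace:
  MOV R0, 7  → R0 = 7
  MOV R1, 8  → R1 = 8
  MUL R0, R1  → R0 = 7 * 8 = 56
Final: R0 = 56

56


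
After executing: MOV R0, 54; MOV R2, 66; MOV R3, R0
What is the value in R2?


Register state trace:
  MOV R0, 54  → R0 = 54
  MOV R2, 66  → R2 = 66
  MOV R3, R0  → R3 = 54
Final: R2 = 66

66


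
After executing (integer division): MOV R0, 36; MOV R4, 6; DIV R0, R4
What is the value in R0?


Register state trace:
  MOV R0, 36  → R0 = 36
  MOV R4, 6  → R4 = 6
  DIV R0, R4  → R0 = 36 // 6 = 6
Final: R0 = 6

6


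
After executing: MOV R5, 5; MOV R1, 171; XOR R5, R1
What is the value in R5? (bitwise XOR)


Register state trace:
  MOV R5, 5  → R5 = 5 (0b00000101)
  MOV R1, 171  → R1 = 171 (0b10101011)
  XOR R5, R1  → R5 = 5 XOR 171 = 174 (0b10101110)
Final: R5 = 174

174


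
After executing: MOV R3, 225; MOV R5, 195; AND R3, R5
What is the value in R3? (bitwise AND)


Register state trace:
  MOV R3, 225  → R3 = 225 (0b11100001)
  MOV R5, 195  → R5 = 195 (0b11000011)
  AND R3, R5  → R3 = 225 AND 195 = 193 (0b11000001)
Final: R3 = 193

193


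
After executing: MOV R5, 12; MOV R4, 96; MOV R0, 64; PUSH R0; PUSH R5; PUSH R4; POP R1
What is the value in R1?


Stack trace (top is rightmost):
  MOV R5, 12  → R5 = 12
  MOV R4, 96  → R4 = 96
  MOV R0, 64  → R0 = 64
  PUSH R0  → stack: [64]
  PUSH R5  → stack: [64, 12]
  PUSH R4  → stack: [64, 12, 96]
  POP R1  → R1 = 96, stack: [64, 12]
Final: R1 = 96

96


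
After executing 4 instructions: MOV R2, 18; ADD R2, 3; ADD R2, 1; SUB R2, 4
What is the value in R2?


Register state trace:
  MOV R2, 18  → R2 = 18
  ADD R2, 3  → R2 = 18 + 3 = 21
  ADD R2, 1  → R2 = 21 + 1 = 22
  SUB R2, 4  → R2 = 22 - 4 = 18
Final: R2 = 18

18


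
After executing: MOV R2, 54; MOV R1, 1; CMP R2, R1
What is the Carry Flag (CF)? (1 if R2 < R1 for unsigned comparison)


Register state trace:
  MOV R2, 54  → R2 = 54
  MOV R1, 1  → R1 = 1
  CMP R2, R1  → unsigned 54 - 1: no borrow
  54 >= 1, so CF = 0
CF = 0

0


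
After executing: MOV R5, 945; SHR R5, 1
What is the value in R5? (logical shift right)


Register state trace:
  MOV R5, 945  → R5 = 945
  SHR R5, 1  → R5 = 945 >> 1 = 945 // 2^1 = 472
Final: R5 = 472

472


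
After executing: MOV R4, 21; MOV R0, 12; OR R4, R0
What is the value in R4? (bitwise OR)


Register state trace:
  MOV R4, 21  → R4 = 21 (0b00010101)
  MOV R0, 12  → R0 = 12 (0b00001100)
  OR R4, R0   → R4 = 21 OR 12 = 29 (0b00011101)
Final: R4 = 29

29


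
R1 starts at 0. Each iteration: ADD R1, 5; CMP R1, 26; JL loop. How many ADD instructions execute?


Loop trace (R1 starts at 0, target 26, step 5):
  ADD #1: R1 = 0 + 5 = 5  → 5 < 26, loop
  ADD #2: R1 = 5 + 5 = 10  → 10 < 26, loop
  ADD #3: R1 = 10 + 5 = 15  → 15 < 26, loop
  ADD #4: R1 = 15 + 5 = 20  → 20 < 26, loop
  ADD #5: R1 = 20 + 5 = 25  → 25 < 26, loop
  ADD #6: R1 = 25 + 5 = 30  → 30 >= 26, exit
Total ADD instructions: 6

6


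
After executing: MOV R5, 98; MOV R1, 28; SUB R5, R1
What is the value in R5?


Register state trace:
  MOV R5, 98  → R5 = 98
  MOV R1, 28  → R1 = 28
  SUB R5, R1  → R5 = 98 - 28 = 70
Final: R5 = 70

70


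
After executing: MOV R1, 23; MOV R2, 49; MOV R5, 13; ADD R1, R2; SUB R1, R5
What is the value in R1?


Register state trace:
  MOV R1, 23  → R1 = 23
  MOV R2, 49  → R2 = 49
  MOV R5, 13  → R5 = 13
  ADD R1, R2  → R1 = 23 + 49 = 72
  SUB R1, R5  → R1 = 72 - 13 = 59
Final: R1 = 59

59


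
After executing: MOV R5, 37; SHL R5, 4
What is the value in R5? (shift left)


Register state trace:
  MOV R5, 37  → R5 = 37
  SHL R5, 4  → R5 = 37 << 4 = 37 * 2^4 = 592
Final: R5 = 592

592


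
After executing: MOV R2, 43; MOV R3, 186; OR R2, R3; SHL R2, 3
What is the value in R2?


Register state trace:
  MOV R2, 43  → R2 = 43 (0b00101011)
  MOV R3, 186  → R3 = 186 (0b10111010)
  OR R2, R3  → R2 = 43 OR 186 = 187 (0b10111011)
  SHL R2, 3  → R2 = 187 << 3 = 1496
Final: R2 = 1496

1496


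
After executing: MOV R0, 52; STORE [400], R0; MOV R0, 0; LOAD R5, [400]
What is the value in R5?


Register and memory trace:
  MOV R0, 52  → R0 = 52
  STORE [400], R0  → mem[400] = 52
  MOV R0, 0  → R0 = 0
  LOAD R5, [400]  → R5 = mem[400] = 52
Final: R5 = 52

52


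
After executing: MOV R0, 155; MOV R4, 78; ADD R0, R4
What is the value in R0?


Register state trace:
  MOV R0, 155  → R0 = 155
  MOV R4, 78  → R4 = 78
  ADD R0, R4  → R0 = 155 + 78 = 233
Final: R0 = 233

233


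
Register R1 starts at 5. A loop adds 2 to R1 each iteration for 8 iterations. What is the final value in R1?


Starting value: R1 = 5
  Iter 1: R1 = 5 + 2 = 7
  Iter 2: R1 = 7 + 2 = 9
  Iter 3: R1 = 9 + 2 = 11
  Iter 4: R1 = 11 + 2 = 13
  Iter 5: R1 = 13 + 2 = 15
  Iter 6: R1 = 15 + 2 = 17
  Iter 7: R1 = 17 + 2 = 19
  Iter 8: R1 = 19 + 2 = 21
Final: R1 = 21

21


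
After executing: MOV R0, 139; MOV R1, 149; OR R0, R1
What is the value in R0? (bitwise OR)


Register state trace:
  MOV R0, 139  → R0 = 139 (0b10001011)
  MOV R1, 149  → R1 = 149 (0b10010101)
  OR R0, R1   → R0 = 139 OR 149 = 159 (0b10011111)
Final: R0 = 159

159


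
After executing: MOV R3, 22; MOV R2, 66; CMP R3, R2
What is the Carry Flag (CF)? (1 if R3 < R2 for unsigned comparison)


Register state trace:
  MOV R3, 22  → R3 = 22
  MOV R2, 66  → R2 = 66
  CMP R3, R2  → unsigned 22 - 66: borrow occurs
  22 < 66, so CF = 1
CF = 1

1


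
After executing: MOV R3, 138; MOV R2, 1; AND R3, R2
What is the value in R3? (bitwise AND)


Register state trace:
  MOV R3, 138  → R3 = 138 (0b10001010)
  MOV R2, 1  → R2 = 1 (0b00000001)
  AND R3, R2  → R3 = 138 AND 1 = 0 (0b00000000)
Final: R3 = 0

0


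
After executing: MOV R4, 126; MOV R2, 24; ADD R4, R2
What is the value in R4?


Register state trace:
  MOV R4, 126  → R4 = 126
  MOV R2, 24  → R2 = 24
  ADD R4, R2  → R4 = 126 + 24 = 150
Final: R4 = 150

150


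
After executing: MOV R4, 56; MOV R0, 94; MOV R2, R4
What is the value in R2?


Register state trace:
  MOV R4, 56  → R4 = 56
  MOV R0, 94  → R0 = 94
  MOV R2, R4  → R2 = 56
Final: R2 = 56

56


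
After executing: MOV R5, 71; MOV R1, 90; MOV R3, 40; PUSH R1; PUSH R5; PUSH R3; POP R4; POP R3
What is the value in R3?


Stack trace (top is rightmost):
  MOV R5, 71  → R5 = 71
  MOV R1, 90  → R1 = 90
  MOV R3, 40  → R3 = 40
  PUSH R1  → stack: [90]
  PUSH R5  → stack: [90, 71]
  PUSH R3  → stack: [90, 71, 40]
  POP R4  → R4 = 40, stack: [90, 71]
  POP R3  → R3 = 71, stack: [90]
Final: R3 = 71

71


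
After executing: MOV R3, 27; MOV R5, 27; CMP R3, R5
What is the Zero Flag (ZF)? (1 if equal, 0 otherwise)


Register state trace:
  MOV R3, 27  → R3 = 27
  MOV R5, 27  → R5 = 27
  CMP R3, R5  → computes 27 - 27 = 0
  Result is zero, so values are equal
ZF = 1

1


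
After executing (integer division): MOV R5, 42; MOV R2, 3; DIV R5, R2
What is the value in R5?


Register state trace:
  MOV R5, 42  → R5 = 42
  MOV R2, 3  → R2 = 3
  DIV R5, R2  → R5 = 42 // 3 = 14
Final: R5 = 14

14


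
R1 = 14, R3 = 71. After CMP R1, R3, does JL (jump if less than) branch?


Trace:
  R1 = 14, R3 = 71
  CMP R1, R3  → compares 14 vs 71
  JL checks: is 14 less than 71?
  14 < 71, so condition is true
Branch taken: Yes

Yes


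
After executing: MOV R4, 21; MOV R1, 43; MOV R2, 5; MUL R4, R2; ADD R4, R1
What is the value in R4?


Register state trace:
  MOV R4, 21  → R4 = 21
  MOV R1, 43  → R1 = 43
  MOV R2, 5  → R2 = 5
  MUL R4, R2  → R4 = 21 * 5 = 105
  ADD R4, R1  → R4 = 105 + 43 = 148
Final: R4 = 148

148


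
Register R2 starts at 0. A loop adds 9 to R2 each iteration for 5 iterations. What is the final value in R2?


Starting value: R2 = 0
  Iter 1: R2 = 0 + 9 = 9
  Iter 2: R2 = 9 + 9 = 18
  Iter 3: R2 = 18 + 9 = 27
  Iter 4: R2 = 27 + 9 = 36
  Iter 5: R2 = 36 + 9 = 45
Final: R2 = 45

45


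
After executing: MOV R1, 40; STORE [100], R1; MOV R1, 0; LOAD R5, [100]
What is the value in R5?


Register and memory trace:
  MOV R1, 40  → R1 = 40
  STORE [100], R1  → mem[100] = 40
  MOV R1, 0  → R1 = 0
  LOAD R5, [100]  → R5 = mem[100] = 40
Final: R5 = 40

40


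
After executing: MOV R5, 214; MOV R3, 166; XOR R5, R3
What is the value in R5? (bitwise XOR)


Register state trace:
  MOV R5, 214  → R5 = 214 (0b11010110)
  MOV R3, 166  → R3 = 166 (0b10100110)
  XOR R5, R3  → R5 = 214 XOR 166 = 112 (0b01110000)
Final: R5 = 112

112


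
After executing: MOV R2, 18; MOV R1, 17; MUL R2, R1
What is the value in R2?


Register state trace:
  MOV R2, 18  → R2 = 18
  MOV R1, 17  → R1 = 17
  MUL R2, R1  → R2 = 18 * 17 = 306
Final: R2 = 306

306


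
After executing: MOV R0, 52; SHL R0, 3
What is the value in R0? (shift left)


Register state trace:
  MOV R0, 52  → R0 = 52
  SHL R0, 3  → R0 = 52 << 3 = 52 * 2^3 = 416
Final: R0 = 416

416


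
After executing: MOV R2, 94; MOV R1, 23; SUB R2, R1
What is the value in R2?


Register state trace:
  MOV R2, 94  → R2 = 94
  MOV R1, 23  → R1 = 23
  SUB R2, R1  → R2 = 94 - 23 = 71
Final: R2 = 71

71


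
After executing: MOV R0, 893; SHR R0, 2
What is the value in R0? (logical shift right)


Register state trace:
  MOV R0, 893  → R0 = 893
  SHR R0, 2  → R0 = 893 >> 2 = 893 // 2^2 = 223
Final: R0 = 223

223


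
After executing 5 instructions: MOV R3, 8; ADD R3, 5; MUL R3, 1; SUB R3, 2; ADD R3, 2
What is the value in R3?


Register state trace:
  MOV R3, 8  → R3 = 8
  ADD R3, 5  → R3 = 8 + 5 = 13
  MUL R3, 1  → R3 = 13 * 1 = 13
  SUB R3, 2  → R3 = 13 - 2 = 11
  ADD R3, 2  → R3 = 11 + 2 = 13
Final: R3 = 13

13


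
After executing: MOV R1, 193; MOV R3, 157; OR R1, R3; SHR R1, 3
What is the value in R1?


Register state trace:
  MOV R1, 193  → R1 = 193 (0b11000001)
  MOV R3, 157  → R3 = 157 (0b10011101)
  OR R1, R3  → R1 = 193 OR 157 = 221 (0b11011101)
  SHR R1, 3  → R1 = 221 >> 3 = 27
Final: R1 = 27

27


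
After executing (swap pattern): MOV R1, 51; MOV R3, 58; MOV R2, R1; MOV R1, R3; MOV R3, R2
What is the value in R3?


Register state trace (swap pattern):
  MOV R1, 51  → R1 = 51
  MOV R3, 58  → R3 = 58
  MOV R2, R1  → R2 = 51  (save R1)
  MOV R1, R3  → R1 = 58  (R1 gets R3's value)
  MOV R3, R2  → R3 = 51  (R3 gets saved value)
Final: R3 = 51

51


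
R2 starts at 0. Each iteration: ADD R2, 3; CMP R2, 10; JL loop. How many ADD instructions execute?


Loop trace (R2 starts at 0, target 10, step 3):
  ADD #1: R2 = 0 + 3 = 3  → 3 < 10, loop
  ADD #2: R2 = 3 + 3 = 6  → 6 < 10, loop
  ADD #3: R2 = 6 + 3 = 9  → 9 < 10, loop
  ADD #4: R2 = 9 + 3 = 12  → 12 >= 10, exit
Total ADD instructions: 4

4


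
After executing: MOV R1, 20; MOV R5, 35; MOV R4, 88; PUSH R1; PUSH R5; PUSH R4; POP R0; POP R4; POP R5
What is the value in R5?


Stack trace (top is rightmost):
  MOV R1, 20  → R1 = 20
  MOV R5, 35  → R5 = 35
  MOV R4, 88  → R4 = 88
  PUSH R1  → stack: [20]
  PUSH R5  → stack: [20, 35]
  PUSH R4  → stack: [20, 35, 88]
  POP R0  → R0 = 88, stack: [20, 35]
  POP R4  → R4 = 35, stack: [20]
  POP R5  → R5 = 20, stack: []
Final: R5 = 20

20


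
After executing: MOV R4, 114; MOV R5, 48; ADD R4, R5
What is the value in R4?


Register state trace:
  MOV R4, 114  → R4 = 114
  MOV R5, 48  → R5 = 48
  ADD R4, R5  → R4 = 114 + 48 = 162
Final: R4 = 162

162


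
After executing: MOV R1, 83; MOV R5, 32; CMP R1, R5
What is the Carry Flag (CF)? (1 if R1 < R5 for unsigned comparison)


Register state trace:
  MOV R1, 83  → R1 = 83
  MOV R5, 32  → R5 = 32
  CMP R1, R5  → unsigned 83 - 32: no borrow
  83 >= 32, so CF = 0
CF = 0

0


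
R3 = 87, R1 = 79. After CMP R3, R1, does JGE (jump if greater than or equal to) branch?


Trace:
  R3 = 87, R1 = 79
  CMP R3, R1  → compares 87 vs 79
  JGE checks: is 87 greater than or equal to 79?
  87 > 79, so condition is true
Branch taken: Yes

Yes


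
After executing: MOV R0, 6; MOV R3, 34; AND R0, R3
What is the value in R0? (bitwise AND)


Register state trace:
  MOV R0, 6  → R0 = 6 (0b00000110)
  MOV R3, 34  → R3 = 34 (0b00100010)
  AND R0, R3  → R0 = 6 AND 34 = 2 (0b00000010)
Final: R0 = 2

2


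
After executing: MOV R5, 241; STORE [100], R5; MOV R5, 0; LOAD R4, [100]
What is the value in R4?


Register and memory trace:
  MOV R5, 241  → R5 = 241
  STORE [100], R5  → mem[100] = 241
  MOV R5, 0  → R5 = 0
  LOAD R4, [100]  → R4 = mem[100] = 241
Final: R4 = 241

241


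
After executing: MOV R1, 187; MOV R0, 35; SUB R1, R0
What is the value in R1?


Register state trace:
  MOV R1, 187  → R1 = 187
  MOV R0, 35  → R0 = 35
  SUB R1, R0  → R1 = 187 - 35 = 152
Final: R1 = 152

152


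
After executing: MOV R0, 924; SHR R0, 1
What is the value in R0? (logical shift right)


Register state trace:
  MOV R0, 924  → R0 = 924
  SHR R0, 1  → R0 = 924 >> 1 = 924 // 2^1 = 462
Final: R0 = 462

462


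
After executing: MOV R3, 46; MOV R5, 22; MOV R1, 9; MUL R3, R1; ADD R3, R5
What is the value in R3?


Register state trace:
  MOV R3, 46  → R3 = 46
  MOV R5, 22  → R5 = 22
  MOV R1, 9  → R1 = 9
  MUL R3, R1  → R3 = 46 * 9 = 414
  ADD R3, R5  → R3 = 414 + 22 = 436
Final: R3 = 436

436


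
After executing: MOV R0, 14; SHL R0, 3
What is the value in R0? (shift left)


Register state trace:
  MOV R0, 14  → R0 = 14
  SHL R0, 3  → R0 = 14 << 3 = 14 * 2^3 = 112
Final: R0 = 112

112


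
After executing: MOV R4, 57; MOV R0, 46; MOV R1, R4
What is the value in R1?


Register state trace:
  MOV R4, 57  → R4 = 57
  MOV R0, 46  → R0 = 46
  MOV R1, R4  → R1 = 57
Final: R1 = 57

57


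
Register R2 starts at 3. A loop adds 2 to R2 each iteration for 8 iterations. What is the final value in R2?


Starting value: R2 = 3
  Iter 1: R2 = 3 + 2 = 5
  Iter 2: R2 = 5 + 2 = 7
  Iter 3: R2 = 7 + 2 = 9
  Iter 4: R2 = 9 + 2 = 11
  Iter 5: R2 = 11 + 2 = 13
  Iter 6: R2 = 13 + 2 = 15
  Iter 7: R2 = 15 + 2 = 17
  Iter 8: R2 = 17 + 2 = 19
Final: R2 = 19

19


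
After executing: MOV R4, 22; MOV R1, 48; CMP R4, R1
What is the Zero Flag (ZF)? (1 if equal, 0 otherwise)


Register state trace:
  MOV R4, 22  → R4 = 22
  MOV R1, 48  → R1 = 48
  CMP R4, R1  → computes 22 - 48 = -26
  Result is nonzero, so values are not equal
ZF = 0

0


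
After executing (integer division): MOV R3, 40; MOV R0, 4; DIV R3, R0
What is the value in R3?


Register state trace:
  MOV R3, 40  → R3 = 40
  MOV R0, 4  → R0 = 4
  DIV R3, R0  → R3 = 40 // 4 = 10
Final: R3 = 10

10


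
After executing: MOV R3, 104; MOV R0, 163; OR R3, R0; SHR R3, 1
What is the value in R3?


Register state trace:
  MOV R3, 104  → R3 = 104 (0b01101000)
  MOV R0, 163  → R0 = 163 (0b10100011)
  OR R3, R0  → R3 = 104 OR 163 = 235 (0b11101011)
  SHR R3, 1  → R3 = 235 >> 1 = 117
Final: R3 = 117

117


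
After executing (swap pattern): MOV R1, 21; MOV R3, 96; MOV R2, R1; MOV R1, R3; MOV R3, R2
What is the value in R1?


Register state trace (swap pattern):
  MOV R1, 21  → R1 = 21
  MOV R3, 96  → R3 = 96
  MOV R2, R1  → R2 = 21  (save R1)
  MOV R1, R3  → R1 = 96  (R1 gets R3's value)
  MOV R3, R2  → R3 = 21  (R3 gets saved value)
Final: R1 = 96

96


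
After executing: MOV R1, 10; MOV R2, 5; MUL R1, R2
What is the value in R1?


Register state trace:
  MOV R1, 10  → R1 = 10
  MOV R2, 5  → R2 = 5
  MUL R1, R2  → R1 = 10 * 5 = 50
Final: R1 = 50

50


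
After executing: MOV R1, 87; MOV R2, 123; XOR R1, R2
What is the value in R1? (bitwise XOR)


Register state trace:
  MOV R1, 87  → R1 = 87 (0b01010111)
  MOV R2, 123  → R2 = 123 (0b01111011)
  XOR R1, R2  → R1 = 87 XOR 123 = 44 (0b00101100)
Final: R1 = 44

44


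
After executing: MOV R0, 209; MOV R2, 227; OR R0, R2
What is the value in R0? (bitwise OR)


Register state trace:
  MOV R0, 209  → R0 = 209 (0b11010001)
  MOV R2, 227  → R2 = 227 (0b11100011)
  OR R0, R2   → R0 = 209 OR 227 = 243 (0b11110011)
Final: R0 = 243

243


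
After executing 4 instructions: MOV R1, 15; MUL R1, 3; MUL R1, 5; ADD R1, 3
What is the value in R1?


Register state trace:
  MOV R1, 15  → R1 = 15
  MUL R1, 3  → R1 = 15 * 3 = 45
  MUL R1, 5  → R1 = 45 * 5 = 225
  ADD R1, 3  → R1 = 225 + 3 = 228
Final: R1 = 228

228


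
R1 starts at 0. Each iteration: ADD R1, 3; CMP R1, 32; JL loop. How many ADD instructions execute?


Loop trace (R1 starts at 0, target 32, step 3):
  ADD #1: R1 = 0 + 3 = 3  → 3 < 32, loop
  ADD #2: R1 = 3 + 3 = 6  → 6 < 32, loop
  ADD #3: R1 = 6 + 3 = 9  → 9 < 32, loop
  ADD #4: R1 = 9 + 3 = 12  → 12 < 32, loop
  ADD #5: R1 = 12 + 3 = 15  → 15 < 32, loop
  ADD #6: R1 = 15 + 3 = 18  → 18 < 32, loop
  ADD #7: R1 = 18 + 3 = 21  → 21 < 32, loop
  ADD #8: R1 = 21 + 3 = 24  → 24 < 32, loop
  ADD #9: R1 = 24 + 3 = 27  → 27 < 32, loop
  ADD #10: R1 = 27 + 3 = 30  → 30 < 32, loop
  ADD #11: R1 = 30 + 3 = 33  → 33 >= 32, exit
Total ADD instructions: 11

11


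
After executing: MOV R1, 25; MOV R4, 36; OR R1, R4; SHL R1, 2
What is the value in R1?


Register state trace:
  MOV R1, 25  → R1 = 25 (0b00011001)
  MOV R4, 36  → R4 = 36 (0b00100100)
  OR R1, R4  → R1 = 25 OR 36 = 61 (0b00111101)
  SHL R1, 2  → R1 = 61 << 2 = 244
Final: R1 = 244

244


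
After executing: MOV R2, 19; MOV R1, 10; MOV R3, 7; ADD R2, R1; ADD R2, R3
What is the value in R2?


Register state trace:
  MOV R2, 19  → R2 = 19
  MOV R1, 10  → R1 = 10
  MOV R3, 7  → R3 = 7
  ADD R2, R1  → R2 = 19 + 10 = 29
  ADD R2, R3  → R2 = 29 + 7 = 36
Final: R2 = 36

36


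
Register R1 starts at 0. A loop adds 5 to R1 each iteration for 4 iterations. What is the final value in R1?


Starting value: R1 = 0
  Iter 1: R1 = 0 + 5 = 5
  Iter 2: R1 = 5 + 5 = 10
  Iter 3: R1 = 10 + 5 = 15
  Iter 4: R1 = 15 + 5 = 20
Final: R1 = 20

20


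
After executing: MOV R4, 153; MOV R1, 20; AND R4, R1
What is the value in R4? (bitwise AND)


Register state trace:
  MOV R4, 153  → R4 = 153 (0b10011001)
  MOV R1, 20  → R1 = 20 (0b00010100)
  AND R4, R1  → R4 = 153 AND 20 = 16 (0b00010000)
Final: R4 = 16

16


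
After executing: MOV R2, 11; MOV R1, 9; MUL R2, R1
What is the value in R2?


Register state trace:
  MOV R2, 11  → R2 = 11
  MOV R1, 9  → R1 = 9
  MUL R2, R1  → R2 = 11 * 9 = 99
Final: R2 = 99

99


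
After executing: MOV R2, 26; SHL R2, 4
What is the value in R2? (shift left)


Register state trace:
  MOV R2, 26  → R2 = 26
  SHL R2, 4  → R2 = 26 << 4 = 26 * 2^4 = 416
Final: R2 = 416

416


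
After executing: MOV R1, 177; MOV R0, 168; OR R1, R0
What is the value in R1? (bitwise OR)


Register state trace:
  MOV R1, 177  → R1 = 177 (0b10110001)
  MOV R0, 168  → R0 = 168 (0b10101000)
  OR R1, R0   → R1 = 177 OR 168 = 185 (0b10111001)
Final: R1 = 185

185


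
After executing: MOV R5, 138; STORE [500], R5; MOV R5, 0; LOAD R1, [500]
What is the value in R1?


Register and memory trace:
  MOV R5, 138  → R5 = 138
  STORE [500], R5  → mem[500] = 138
  MOV R5, 0  → R5 = 0
  LOAD R1, [500]  → R1 = mem[500] = 138
Final: R1 = 138

138


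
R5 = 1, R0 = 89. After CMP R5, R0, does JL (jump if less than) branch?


Trace:
  R5 = 1, R0 = 89
  CMP R5, R0  → compares 1 vs 89
  JL checks: is 1 less than 89?
  1 < 89, so condition is true
Branch taken: Yes

Yes


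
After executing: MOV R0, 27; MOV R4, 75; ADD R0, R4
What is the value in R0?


Register state trace:
  MOV R0, 27  → R0 = 27
  MOV R4, 75  → R4 = 75
  ADD R0, R4  → R0 = 27 + 75 = 102
Final: R0 = 102

102


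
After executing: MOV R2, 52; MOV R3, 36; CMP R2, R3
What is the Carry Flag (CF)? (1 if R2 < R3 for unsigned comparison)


Register state trace:
  MOV R2, 52  → R2 = 52
  MOV R3, 36  → R3 = 36
  CMP R2, R3  → unsigned 52 - 36: no borrow
  52 >= 36, so CF = 0
CF = 0

0


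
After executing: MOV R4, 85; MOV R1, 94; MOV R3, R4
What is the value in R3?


Register state trace:
  MOV R4, 85  → R4 = 85
  MOV R1, 94  → R1 = 94
  MOV R3, R4  → R3 = 85
Final: R3 = 85

85


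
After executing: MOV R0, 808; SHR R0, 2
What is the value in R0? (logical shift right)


Register state trace:
  MOV R0, 808  → R0 = 808
  SHR R0, 2  → R0 = 808 >> 2 = 808 // 2^2 = 202
Final: R0 = 202

202


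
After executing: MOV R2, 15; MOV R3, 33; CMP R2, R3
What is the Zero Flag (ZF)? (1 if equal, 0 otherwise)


Register state trace:
  MOV R2, 15  → R2 = 15
  MOV R3, 33  → R3 = 33
  CMP R2, R3  → computes 15 - 33 = -18
  Result is nonzero, so values are not equal
ZF = 0

0


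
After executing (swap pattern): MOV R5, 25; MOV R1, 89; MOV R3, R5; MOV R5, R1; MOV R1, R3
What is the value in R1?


Register state trace (swap pattern):
  MOV R5, 25  → R5 = 25
  MOV R1, 89  → R1 = 89
  MOV R3, R5  → R3 = 25  (save R5)
  MOV R5, R1  → R5 = 89  (R5 gets R1's value)
  MOV R1, R3  → R1 = 25  (R1 gets saved value)
Final: R1 = 25

25


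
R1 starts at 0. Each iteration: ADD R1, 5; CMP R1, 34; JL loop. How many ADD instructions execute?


Loop trace (R1 starts at 0, target 34, step 5):
  ADD #1: R1 = 0 + 5 = 5  → 5 < 34, loop
  ADD #2: R1 = 5 + 5 = 10  → 10 < 34, loop
  ADD #3: R1 = 10 + 5 = 15  → 15 < 34, loop
  ADD #4: R1 = 15 + 5 = 20  → 20 < 34, loop
  ADD #5: R1 = 20 + 5 = 25  → 25 < 34, loop
  ADD #6: R1 = 25 + 5 = 30  → 30 < 34, loop
  ADD #7: R1 = 30 + 5 = 35  → 35 >= 34, exit
Total ADD instructions: 7

7


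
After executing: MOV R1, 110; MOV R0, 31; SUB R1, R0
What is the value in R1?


Register state trace:
  MOV R1, 110  → R1 = 110
  MOV R0, 31  → R0 = 31
  SUB R1, R0  → R1 = 110 - 31 = 79
Final: R1 = 79

79


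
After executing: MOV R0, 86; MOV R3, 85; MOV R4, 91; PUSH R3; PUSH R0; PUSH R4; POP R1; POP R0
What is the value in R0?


Stack trace (top is rightmost):
  MOV R0, 86  → R0 = 86
  MOV R3, 85  → R3 = 85
  MOV R4, 91  → R4 = 91
  PUSH R3  → stack: [85]
  PUSH R0  → stack: [85, 86]
  PUSH R4  → stack: [85, 86, 91]
  POP R1  → R1 = 91, stack: [85, 86]
  POP R0  → R0 = 86, stack: [85]
Final: R0 = 86

86


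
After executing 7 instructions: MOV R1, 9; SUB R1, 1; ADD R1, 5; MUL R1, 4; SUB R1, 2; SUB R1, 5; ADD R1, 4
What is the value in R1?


Register state trace:
  MOV R1, 9  → R1 = 9
  SUB R1, 1  → R1 = 9 - 1 = 8
  ADD R1, 5  → R1 = 8 + 5 = 13
  MUL R1, 4  → R1 = 13 * 4 = 52
  SUB R1, 2  → R1 = 52 - 2 = 50
  SUB R1, 5  → R1 = 50 - 5 = 45
  ADD R1, 4  → R1 = 45 + 4 = 49
Final: R1 = 49

49


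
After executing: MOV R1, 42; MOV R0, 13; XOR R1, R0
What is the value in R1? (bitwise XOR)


Register state trace:
  MOV R1, 42  → R1 = 42 (0b00101010)
  MOV R0, 13  → R0 = 13 (0b00001101)
  XOR R1, R0  → R1 = 42 XOR 13 = 39 (0b00100111)
Final: R1 = 39

39


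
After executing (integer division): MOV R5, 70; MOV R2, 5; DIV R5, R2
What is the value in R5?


Register state trace:
  MOV R5, 70  → R5 = 70
  MOV R2, 5  → R2 = 5
  DIV R5, R2  → R5 = 70 // 5 = 14
Final: R5 = 14

14


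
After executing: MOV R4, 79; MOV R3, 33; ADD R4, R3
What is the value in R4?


Register state trace:
  MOV R4, 79  → R4 = 79
  MOV R3, 33  → R3 = 33
  ADD R4, R3  → R4 = 79 + 33 = 112
Final: R4 = 112

112


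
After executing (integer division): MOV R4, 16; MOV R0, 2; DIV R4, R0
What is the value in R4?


Register state trace:
  MOV R4, 16  → R4 = 16
  MOV R0, 2  → R0 = 2
  DIV R4, R0  → R4 = 16 // 2 = 8
Final: R4 = 8

8


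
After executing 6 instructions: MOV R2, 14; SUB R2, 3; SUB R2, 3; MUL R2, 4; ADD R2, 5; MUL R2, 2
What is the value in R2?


Register state trace:
  MOV R2, 14  → R2 = 14
  SUB R2, 3  → R2 = 14 - 3 = 11
  SUB R2, 3  → R2 = 11 - 3 = 8
  MUL R2, 4  → R2 = 8 * 4 = 32
  ADD R2, 5  → R2 = 32 + 5 = 37
  MUL R2, 2  → R2 = 37 * 2 = 74
Final: R2 = 74

74


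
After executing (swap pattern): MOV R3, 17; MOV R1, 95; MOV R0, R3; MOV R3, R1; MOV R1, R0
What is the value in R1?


Register state trace (swap pattern):
  MOV R3, 17  → R3 = 17
  MOV R1, 95  → R1 = 95
  MOV R0, R3  → R0 = 17  (save R3)
  MOV R3, R1  → R3 = 95  (R3 gets R1's value)
  MOV R1, R0  → R1 = 17  (R1 gets saved value)
Final: R1 = 17

17


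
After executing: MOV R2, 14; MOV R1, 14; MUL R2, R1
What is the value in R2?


Register state trace:
  MOV R2, 14  → R2 = 14
  MOV R1, 14  → R1 = 14
  MUL R2, R1  → R2 = 14 * 14 = 196
Final: R2 = 196

196


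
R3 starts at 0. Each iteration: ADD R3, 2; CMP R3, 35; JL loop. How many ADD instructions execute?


Loop trace (R3 starts at 0, target 35, step 2):
  ADD #1: R3 = 0 + 2 = 2  → 2 < 35, loop
  ADD #2: R3 = 2 + 2 = 4  → 4 < 35, loop
  ADD #3: R3 = 4 + 2 = 6  → 6 < 35, loop
  ADD #4: R3 = 6 + 2 = 8  → 8 < 35, loop
  ADD #5: R3 = 8 + 2 = 10  → 10 < 35, loop
  ADD #6: R3 = 10 + 2 = 12  → 12 < 35, loop
  ADD #7: R3 = 12 + 2 = 14  → 14 < 35, loop
  ADD #8: R3 = 14 + 2 = 16  → 16 < 35, loop
  ADD #9: R3 = 16 + 2 = 18  → 18 < 35, loop
  ADD #10: R3 = 18 + 2 = 20  → 20 < 35, loop
  ADD #11: R3 = 20 + 2 = 22  → 22 < 35, loop
  ADD #12: R3 = 22 + 2 = 24  → 24 < 35, loop
  ADD #13: R3 = 24 + 2 = 26  → 26 < 35, loop
  ADD #14: R3 = 26 + 2 = 28  → 28 < 35, loop
  ADD #15: R3 = 28 + 2 = 30  → 30 < 35, loop
  ADD #16: R3 = 30 + 2 = 32  → 32 < 35, loop
  ADD #17: R3 = 32 + 2 = 34  → 34 < 35, loop
  ADD #18: R3 = 34 + 2 = 36  → 36 >= 35, exit
Total ADD instructions: 18

18


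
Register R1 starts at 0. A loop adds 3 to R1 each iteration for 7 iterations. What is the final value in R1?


Starting value: R1 = 0
  Iter 1: R1 = 0 + 3 = 3
  Iter 2: R1 = 3 + 3 = 6
  Iter 3: R1 = 6 + 3 = 9
  Iter 4: R1 = 9 + 3 = 12
  Iter 5: R1 = 12 + 3 = 15
  Iter 6: R1 = 15 + 3 = 18
  Iter 7: R1 = 18 + 3 = 21
Final: R1 = 21

21


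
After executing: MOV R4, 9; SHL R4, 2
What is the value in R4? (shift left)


Register state trace:
  MOV R4, 9  → R4 = 9
  SHL R4, 2  → R4 = 9 << 2 = 9 * 2^2 = 36
Final: R4 = 36

36


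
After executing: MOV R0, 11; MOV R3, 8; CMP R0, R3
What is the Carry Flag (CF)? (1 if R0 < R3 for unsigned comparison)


Register state trace:
  MOV R0, 11  → R0 = 11
  MOV R3, 8  → R3 = 8
  CMP R0, R3  → unsigned 11 - 8: no borrow
  11 >= 8, so CF = 0
CF = 0

0


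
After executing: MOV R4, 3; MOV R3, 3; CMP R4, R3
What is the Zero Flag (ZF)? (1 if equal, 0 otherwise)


Register state trace:
  MOV R4, 3  → R4 = 3
  MOV R3, 3  → R3 = 3
  CMP R4, R3  → computes 3 - 3 = 0
  Result is zero, so values are equal
ZF = 1

1


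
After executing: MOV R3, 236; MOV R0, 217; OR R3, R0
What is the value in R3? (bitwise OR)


Register state trace:
  MOV R3, 236  → R3 = 236 (0b11101100)
  MOV R0, 217  → R0 = 217 (0b11011001)
  OR R3, R0   → R3 = 236 OR 217 = 253 (0b11111101)
Final: R3 = 253

253


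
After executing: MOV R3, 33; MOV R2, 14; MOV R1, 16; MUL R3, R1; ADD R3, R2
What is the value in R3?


Register state trace:
  MOV R3, 33  → R3 = 33
  MOV R2, 14  → R2 = 14
  MOV R1, 16  → R1 = 16
  MUL R3, R1  → R3 = 33 * 16 = 528
  ADD R3, R2  → R3 = 528 + 14 = 542
Final: R3 = 542

542


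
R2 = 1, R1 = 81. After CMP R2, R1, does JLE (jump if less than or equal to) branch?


Trace:
  R2 = 1, R1 = 81
  CMP R2, R1  → compares 1 vs 81
  JLE checks: is 1 less than or equal to 81?
  1 < 81, so condition is true
Branch taken: Yes

Yes


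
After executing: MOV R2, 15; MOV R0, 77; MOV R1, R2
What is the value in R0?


Register state trace:
  MOV R2, 15  → R2 = 15
  MOV R0, 77  → R0 = 77
  MOV R1, R2  → R1 = 15
Final: R0 = 77

77


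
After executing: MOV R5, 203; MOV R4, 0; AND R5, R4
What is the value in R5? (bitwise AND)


Register state trace:
  MOV R5, 203  → R5 = 203 (0b11001011)
  MOV R4, 0  → R4 = 0 (0b00000000)
  AND R5, R4  → R5 = 203 AND 0 = 0 (0b00000000)
Final: R5 = 0

0


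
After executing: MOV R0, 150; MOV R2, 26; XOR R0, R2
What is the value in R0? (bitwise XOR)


Register state trace:
  MOV R0, 150  → R0 = 150 (0b10010110)
  MOV R2, 26  → R2 = 26 (0b00011010)
  XOR R0, R2  → R0 = 150 XOR 26 = 140 (0b10001100)
Final: R0 = 140

140


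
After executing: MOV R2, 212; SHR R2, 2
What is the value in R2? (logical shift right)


Register state trace:
  MOV R2, 212  → R2 = 212
  SHR R2, 2  → R2 = 212 >> 2 = 212 // 2^2 = 53
Final: R2 = 53

53


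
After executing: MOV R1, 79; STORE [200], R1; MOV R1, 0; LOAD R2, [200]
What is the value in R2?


Register and memory trace:
  MOV R1, 79  → R1 = 79
  STORE [200], R1  → mem[200] = 79
  MOV R1, 0  → R1 = 0
  LOAD R2, [200]  → R2 = mem[200] = 79
Final: R2 = 79

79


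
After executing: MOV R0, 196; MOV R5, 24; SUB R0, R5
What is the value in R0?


Register state trace:
  MOV R0, 196  → R0 = 196
  MOV R5, 24  → R5 = 24
  SUB R0, R5  → R0 = 196 - 24 = 172
Final: R0 = 172

172


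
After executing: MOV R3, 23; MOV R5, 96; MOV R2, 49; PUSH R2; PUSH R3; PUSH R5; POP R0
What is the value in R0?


Stack trace (top is rightmost):
  MOV R3, 23  → R3 = 23
  MOV R5, 96  → R5 = 96
  MOV R2, 49  → R2 = 49
  PUSH R2  → stack: [49]
  PUSH R3  → stack: [49, 23]
  PUSH R5  → stack: [49, 23, 96]
  POP R0  → R0 = 96, stack: [49, 23]
Final: R0 = 96

96
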